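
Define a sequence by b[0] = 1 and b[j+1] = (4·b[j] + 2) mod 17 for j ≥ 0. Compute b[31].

4

b[0] = 1, b[1] = 6, b[2] = 9, b[3] = 4, b[4] = 1.
The sequence repeats with period 4.
(31 - 0) mod 4 = 3, so b[31] = b[3] = 4.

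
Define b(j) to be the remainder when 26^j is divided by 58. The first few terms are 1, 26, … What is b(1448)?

Listing terms: b(0) = 1; b(1) = 26; b(2) = 38; b(3) = 2; b(4) = 52; b(5) = 18; b(6) = 4; b(7) = 46; b(8) = 36; b(9) = 8; b(10) = 34; b(11) = 14; b(12) = 16; b(13) = 10; b(14) = 28; b(15) = 32; b(16) = 20; b(17) = 56; b(18) = 6; b(19) = 40; b(20) = 54; b(21) = 12; b(22) = 22; b(23) = 50; b(24) = 24; b(25) = 44; b(26) = 42; b(27) = 48; b(28) = 30; b(29) = 26.
Since b(29) = b(1) = 26, the sequence is eventually periodic: after a pre-period of length 1 it cycles with period 28.
For j ≥ 1, b(j) depends only on (j - 1) mod 28. (1448 - 1) mod 28 = 19, so b(1448) = b(20) = 54.

54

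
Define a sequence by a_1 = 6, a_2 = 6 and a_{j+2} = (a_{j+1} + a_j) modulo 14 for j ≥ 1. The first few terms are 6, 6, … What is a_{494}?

Listing terms: a_1 = 6, a_2 = 6, a_3 = 12, a_4 = 4, a_5 = 2, a_6 = 6, a_7 = 8, a_8 = 0, a_9 = 8, a_{10} = 8, a_{11} = 2, a_{12} = 10, a_{13} = 12, a_{14} = 8, a_{15} = 6, a_{16} = 0, a_{17} = 6, a_{18} = 6.
Since (a_{17}, a_{18}) = (a_1, a_2) = (6, 6) (two consecutive terms determine the rest), the sequence is periodic with period 16.
So a_{494} = a_{1 + ((494-1) mod 16)} = a_{14} = 8.

8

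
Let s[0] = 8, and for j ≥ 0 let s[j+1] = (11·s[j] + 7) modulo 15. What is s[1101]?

Computing terms: s[0] = 8,  s[1] = 5,  s[2] = 2,  s[3] = 14,  s[4] = 11,  s[5] = 8.
Since s[5] = s[0] = 8, the sequence is periodic with period 5.
So s[1101] = s[0 + ((1101-0) mod 5)] = s[1] = 5.

5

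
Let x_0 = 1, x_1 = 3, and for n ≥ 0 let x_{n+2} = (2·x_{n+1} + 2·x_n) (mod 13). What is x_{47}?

We have x_0 = 1, x_1 = 3, x_2 = 8, x_3 = 9, x_4 = 8, x_5 = 8, x_6 = 6, x_7 = 2, x_8 = 3, x_9 = 10, x_{10} = 0, x_{11} = 7, x_{12} = 1, x_{13} = 3.
The sequence repeats with period 12.
(47 - 0) mod 12 = 11, so x_{47} = x_{11} = 7.

7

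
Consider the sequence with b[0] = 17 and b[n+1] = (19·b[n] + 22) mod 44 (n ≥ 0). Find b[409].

9

We have b[0] = 17; b[1] = 37; b[2] = 21; b[3] = 25; b[4] = 13; b[5] = 5; b[6] = 29; b[7] = 1; b[8] = 41; b[9] = 9; b[10] = 17.
The sequence repeats with period 10.
So b[409] = b[0 + ((409-0) mod 10)] = b[9] = 9.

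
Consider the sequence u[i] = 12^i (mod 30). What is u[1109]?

u[0] = 1; u[1] = 12; u[2] = 24; u[3] = 18; u[4] = 6; u[5] = 12.
Since u[5] = u[1] = 12, the sequence is eventually periodic: after a pre-period of length 1 it cycles with period 4.
For i ≥ 1, u[i] depends only on (i - 1) mod 4. (1109 - 1) mod 4 = 0, so u[1109] = u[1] = 12.

12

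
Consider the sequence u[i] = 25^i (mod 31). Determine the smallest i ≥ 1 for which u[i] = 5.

2

Listing terms: u[0] = 1,  u[1] = 25,  u[2] = 5,  u[3] = 1.
Since u[3] = u[0] = 1, the sequence is periodic with period 3.
The value 5 first appears (with i ≥ 1) at u[2].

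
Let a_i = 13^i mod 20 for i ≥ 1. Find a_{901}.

13

Listing terms: a_1 = 13, a_2 = 9, a_3 = 17, a_4 = 1, a_5 = 13.
The sequence repeats with period 4.
So a_{901} = a_{1 + ((901-1) mod 4)} = a_1 = 13.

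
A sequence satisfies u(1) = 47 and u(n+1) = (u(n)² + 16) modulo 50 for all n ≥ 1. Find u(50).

25

u(1) = 47,  u(2) = 25,  u(3) = 41,  u(4) = 47.
The sequence repeats with period 3.
(50 - 1) mod 3 = 1, so u(50) = u(2) = 25.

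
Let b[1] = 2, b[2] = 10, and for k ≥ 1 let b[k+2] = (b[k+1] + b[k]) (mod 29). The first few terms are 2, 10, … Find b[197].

2

Computing terms: b[1] = 2; b[2] = 10; b[3] = 12; b[4] = 22; b[5] = 5; b[6] = 27; b[7] = 3; b[8] = 1; b[9] = 4; b[10] = 5; b[11] = 9; b[12] = 14; b[13] = 23; b[14] = 8; b[15] = 2; b[16] = 10.
The sequence repeats with period 14.
(197 - 1) mod 14 = 0, so b[197] = b[1] = 2.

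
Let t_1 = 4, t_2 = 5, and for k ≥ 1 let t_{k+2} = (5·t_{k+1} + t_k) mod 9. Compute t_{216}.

3

Computing terms: t_1 = 4,  t_2 = 5,  t_3 = 2,  t_4 = 6,  t_5 = 5,  t_6 = 4,  t_7 = 7,  t_8 = 3,  t_9 = 4,  t_{10} = 5.
The sequence repeats with period 8.
(216 - 1) mod 8 = 7, so t_{216} = t_8 = 3.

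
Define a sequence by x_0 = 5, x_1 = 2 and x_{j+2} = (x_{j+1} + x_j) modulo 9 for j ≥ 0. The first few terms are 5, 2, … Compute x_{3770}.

7

x_0 = 5,  x_1 = 2,  x_2 = 7,  x_3 = 0,  x_4 = 7,  x_5 = 7,  x_6 = 5,  x_7 = 3,  x_8 = 8,  x_9 = 2,  x_{10} = 1,  x_{11} = 3,  x_{12} = 4,  x_{13} = 7,  x_{14} = 2,  x_{15} = 0,  x_{16} = 2,  x_{17} = 2,  x_{18} = 4,  x_{19} = 6,  x_{20} = 1,  x_{21} = 7,  x_{22} = 8,  x_{23} = 6,  x_{24} = 5,  x_{25} = 2.
Since (x_{24}, x_{25}) = (x_0, x_1) = (5, 2) (two consecutive terms determine the rest), the sequence is periodic with period 24.
(3770 - 0) mod 24 = 2, so x_{3770} = x_2 = 7.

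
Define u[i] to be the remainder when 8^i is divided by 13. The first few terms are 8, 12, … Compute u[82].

12

Computing terms: u[1] = 8,  u[2] = 12,  u[3] = 5,  u[4] = 1,  u[5] = 8.
Since u[5] = u[1] = 8, the sequence is periodic with period 4.
(82 - 1) mod 4 = 1, so u[82] = u[2] = 12.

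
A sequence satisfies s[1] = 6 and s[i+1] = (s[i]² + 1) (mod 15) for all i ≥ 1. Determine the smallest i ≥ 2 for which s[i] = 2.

5

Listing terms: s[1] = 6,  s[2] = 7,  s[3] = 5,  s[4] = 11,  s[5] = 2,  s[6] = 5.
Since s[6] = s[3] = 5, the sequence is eventually periodic: after a pre-period of length 2 it cycles with period 3.
The value 2 first appears (with i ≥ 2) at s[5].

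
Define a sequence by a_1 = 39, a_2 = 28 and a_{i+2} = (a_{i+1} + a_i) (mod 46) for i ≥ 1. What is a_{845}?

22

Computing terms: a_1 = 39, a_2 = 28, a_3 = 21, a_4 = 3, a_5 = 24, a_6 = 27, a_7 = 5, a_8 = 32, a_9 = 37, a_{10} = 23, a_{11} = 14, a_{12} = 37, a_{13} = 5, a_{14} = 42, a_{15} = 1, a_{16} = 43, a_{17} = 44, a_{18} = 41, a_{19} = 39, a_{20} = 34, a_{21} = 27, a_{22} = 15, a_{23} = 42, a_{24} = 11, a_{25} = 7, a_{26} = 18, a_{27} = 25, a_{28} = 43, a_{29} = 22, a_{30} = 19, a_{31} = 41, a_{32} = 14, a_{33} = 9, a_{34} = 23, a_{35} = 32, a_{36} = 9, a_{37} = 41, a_{38} = 4, a_{39} = 45, a_{40} = 3, a_{41} = 2, a_{42} = 5, a_{43} = 7, a_{44} = 12, a_{45} = 19, a_{46} = 31, a_{47} = 4, a_{48} = 35, a_{49} = 39, a_{50} = 28.
The sequence repeats with period 48.
So a_{845} = a_{1 + ((845-1) mod 48)} = a_{29} = 22.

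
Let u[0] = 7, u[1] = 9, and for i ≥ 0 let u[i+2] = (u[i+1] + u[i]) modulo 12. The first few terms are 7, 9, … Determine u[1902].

11

u[0] = 7, u[1] = 9, u[2] = 4, u[3] = 1, u[4] = 5, u[5] = 6, u[6] = 11, u[7] = 5, u[8] = 4, u[9] = 9, u[10] = 1, u[11] = 10, u[12] = 11, u[13] = 9, u[14] = 8, u[15] = 5, u[16] = 1, u[17] = 6, u[18] = 7, u[19] = 1, u[20] = 8, u[21] = 9, u[22] = 5, u[23] = 2, u[24] = 7, u[25] = 9.
Since (u[24], u[25]) = (u[0], u[1]) = (7, 9) (two consecutive terms determine the rest), the sequence is periodic with period 24.
(1902 - 0) mod 24 = 6, so u[1902] = u[6] = 11.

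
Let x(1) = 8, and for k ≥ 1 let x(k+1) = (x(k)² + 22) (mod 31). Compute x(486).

26

Computing terms: x(1) = 8, x(2) = 24, x(3) = 9, x(4) = 10, x(5) = 29, x(6) = 26, x(7) = 16, x(8) = 30, x(9) = 23, x(10) = 24.
Since x(10) = x(2) = 24, the sequence is eventually periodic: after a pre-period of length 1 it cycles with period 8.
For k ≥ 2, x(k) depends only on (k - 2) mod 8. (486 - 2) mod 8 = 4, so x(486) = x(6) = 26.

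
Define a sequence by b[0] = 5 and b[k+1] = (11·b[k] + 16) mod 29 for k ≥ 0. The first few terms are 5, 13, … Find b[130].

b[0] = 5,  b[1] = 13,  b[2] = 14,  b[3] = 25,  b[4] = 1,  b[5] = 27,  b[6] = 23,  b[7] = 8,  b[8] = 17,  b[9] = 0,  b[10] = 16,  b[11] = 18,  b[12] = 11,  b[13] = 21,  b[14] = 15,  b[15] = 7,  b[16] = 6,  b[17] = 24,  b[18] = 19,  b[19] = 22,  b[20] = 26,  b[21] = 12,  b[22] = 3,  b[23] = 20,  b[24] = 4,  b[25] = 2,  b[26] = 9,  b[27] = 28,  b[28] = 5.
The sequence repeats with period 28.
(130 - 0) mod 28 = 18, so b[130] = b[18] = 19.

19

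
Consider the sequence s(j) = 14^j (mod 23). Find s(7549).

7

Computing terms: s(1) = 14; s(2) = 12; s(3) = 7; s(4) = 6; s(5) = 15; s(6) = 3; s(7) = 19; s(8) = 13; s(9) = 21; s(10) = 18; s(11) = 22; s(12) = 9; s(13) = 11; s(14) = 16; s(15) = 17; s(16) = 8; s(17) = 20; s(18) = 4; s(19) = 10; s(20) = 2; s(21) = 5; s(22) = 1; s(23) = 14.
The sequence repeats with period 22.
(7549 - 1) mod 22 = 2, so s(7549) = s(3) = 7.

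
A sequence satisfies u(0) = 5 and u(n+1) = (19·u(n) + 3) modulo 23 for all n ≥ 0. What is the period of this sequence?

u(0) = 5,  u(1) = 6,  u(2) = 2,  u(3) = 18,  u(4) = 0,  u(5) = 3,  u(6) = 14,  u(7) = 16,  u(8) = 8,  u(9) = 17,  u(10) = 4,  u(11) = 10,  u(12) = 9,  u(13) = 13,  u(14) = 20,  u(15) = 15,  u(16) = 12,  u(17) = 1,  u(18) = 22,  u(19) = 7,  u(20) = 21,  u(21) = 11,  u(22) = 5.
Since u(22) = u(0) = 5, the sequence is periodic with period 22.

22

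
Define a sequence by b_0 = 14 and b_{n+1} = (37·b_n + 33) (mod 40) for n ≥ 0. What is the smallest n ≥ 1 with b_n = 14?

b_0 = 14; b_1 = 31; b_2 = 20; b_3 = 13; b_4 = 34; b_5 = 11; b_6 = 0; b_7 = 33; b_8 = 14.
Since b_8 = b_0 = 14, the sequence is periodic with period 8.
The value 14 next appears (with n ≥ 1) at b_8.

8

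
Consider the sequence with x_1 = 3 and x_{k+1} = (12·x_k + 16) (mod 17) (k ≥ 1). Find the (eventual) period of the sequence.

We have x_1 = 3; x_2 = 1; x_3 = 11; x_4 = 12; x_5 = 7; x_6 = 15; x_7 = 9; x_8 = 5; x_9 = 8; x_{10} = 10; x_{11} = 0; x_{12} = 16; x_{13} = 4; x_{14} = 13; x_{15} = 2; x_{16} = 6; x_{17} = 3.
The sequence repeats with period 16.

16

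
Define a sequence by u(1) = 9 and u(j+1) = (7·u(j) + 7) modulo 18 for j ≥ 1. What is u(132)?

Computing terms: u(1) = 9; u(2) = 16; u(3) = 11; u(4) = 12; u(5) = 1; u(6) = 14; u(7) = 15; u(8) = 4; u(9) = 17; u(10) = 0; u(11) = 7; u(12) = 2; u(13) = 3; u(14) = 10; u(15) = 5; u(16) = 6; u(17) = 13; u(18) = 8; u(19) = 9.
The sequence repeats with period 18.
(132 - 1) mod 18 = 5, so u(132) = u(6) = 14.

14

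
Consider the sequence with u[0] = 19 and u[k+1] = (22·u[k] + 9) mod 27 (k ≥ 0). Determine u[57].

u[0] = 19; u[1] = 22; u[2] = 7; u[3] = 1; u[4] = 4; u[5] = 16; u[6] = 10; u[7] = 13; u[8] = 25; u[9] = 19.
Since u[9] = u[0] = 19, the sequence is periodic with period 9.
So u[57] = u[0 + ((57-0) mod 9)] = u[3] = 1.

1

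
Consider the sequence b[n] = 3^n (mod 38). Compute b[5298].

7

Listing terms: b[1] = 3,  b[2] = 9,  b[3] = 27,  b[4] = 5,  b[5] = 15,  b[6] = 7,  b[7] = 21,  b[8] = 25,  b[9] = 37,  b[10] = 35,  b[11] = 29,  b[12] = 11,  b[13] = 33,  b[14] = 23,  b[15] = 31,  b[16] = 17,  b[17] = 13,  b[18] = 1,  b[19] = 3.
The sequence repeats with period 18.
(5298 - 1) mod 18 = 5, so b[5298] = b[6] = 7.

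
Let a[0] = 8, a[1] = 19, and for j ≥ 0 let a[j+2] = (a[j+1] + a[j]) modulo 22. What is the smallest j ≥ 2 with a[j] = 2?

3

a[0] = 8; a[1] = 19; a[2] = 5; a[3] = 2; a[4] = 7; a[5] = 9; a[6] = 16; a[7] = 3; a[8] = 19; a[9] = 0; a[10] = 19; a[11] = 19; a[12] = 16; a[13] = 13; a[14] = 7; a[15] = 20; a[16] = 5; a[17] = 3; a[18] = 8; a[19] = 11; a[20] = 19; a[21] = 8; a[22] = 5; a[23] = 13; a[24] = 18; a[25] = 9; a[26] = 5; a[27] = 14; a[28] = 19; a[29] = 11; a[30] = 8; a[31] = 19.
Since (a[30], a[31]) = (a[0], a[1]) = (8, 19) (two consecutive terms determine the rest), the sequence is periodic with period 30.
The value 2 first appears (with j ≥ 2) at a[3].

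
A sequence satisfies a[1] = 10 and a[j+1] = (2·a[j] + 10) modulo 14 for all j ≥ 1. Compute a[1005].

0

Computing terms: a[1] = 10, a[2] = 2, a[3] = 0, a[4] = 10.
Since a[4] = a[1] = 10, the sequence is periodic with period 3.
So a[1005] = a[1 + ((1005-1) mod 3)] = a[3] = 0.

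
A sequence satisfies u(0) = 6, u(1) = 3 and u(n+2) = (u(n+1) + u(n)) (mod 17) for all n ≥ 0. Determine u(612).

Listing terms: u(0) = 6; u(1) = 3; u(2) = 9; u(3) = 12; u(4) = 4; u(5) = 16; u(6) = 3; u(7) = 2; u(8) = 5; u(9) = 7; u(10) = 12; u(11) = 2; u(12) = 14; u(13) = 16; u(14) = 13; u(15) = 12; u(16) = 8; u(17) = 3; u(18) = 11; u(19) = 14; u(20) = 8; u(21) = 5; u(22) = 13; u(23) = 1; u(24) = 14; u(25) = 15; u(26) = 12; u(27) = 10; u(28) = 5; u(29) = 15; u(30) = 3; u(31) = 1; u(32) = 4; u(33) = 5; u(34) = 9; u(35) = 14; u(36) = 6; u(37) = 3.
Since (u(36), u(37)) = (u(0), u(1)) = (6, 3) (two consecutive terms determine the rest), the sequence is periodic with period 36.
(612 - 0) mod 36 = 0, so u(612) = u(0) = 6.

6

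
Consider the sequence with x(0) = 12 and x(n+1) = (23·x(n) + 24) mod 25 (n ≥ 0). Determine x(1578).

We have x(0) = 12, x(1) = 0, x(2) = 24, x(3) = 1, x(4) = 22, x(5) = 5, x(6) = 14, x(7) = 21, x(8) = 7, x(9) = 10, x(10) = 4, x(11) = 16, x(12) = 17, x(13) = 15, x(14) = 19, x(15) = 11, x(16) = 2, x(17) = 20, x(18) = 9, x(19) = 6, x(20) = 12.
The sequence repeats with period 20.
So x(1578) = x(0 + ((1578-0) mod 20)) = x(18) = 9.

9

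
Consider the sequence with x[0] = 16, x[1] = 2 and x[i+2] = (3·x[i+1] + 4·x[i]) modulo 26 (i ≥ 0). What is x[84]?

16

We have x[0] = 16; x[1] = 2; x[2] = 18; x[3] = 10; x[4] = 24; x[5] = 8; x[6] = 16; x[7] = 2.
Since (x[6], x[7]) = (x[0], x[1]) = (16, 2) (two consecutive terms determine the rest), the sequence is periodic with period 6.
So x[84] = x[0 + ((84-0) mod 6)] = x[0] = 16.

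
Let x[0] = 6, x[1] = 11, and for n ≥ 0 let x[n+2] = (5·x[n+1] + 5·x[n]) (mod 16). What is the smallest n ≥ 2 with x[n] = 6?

Listing terms: x[0] = 6, x[1] = 11, x[2] = 5, x[3] = 0, x[4] = 9, x[5] = 13, x[6] = 14, x[7] = 7, x[8] = 9, x[9] = 0, x[10] = 13, x[11] = 1, x[12] = 6, x[13] = 3, x[14] = 13, x[15] = 0, x[16] = 1, x[17] = 5, x[18] = 14, x[19] = 15, x[20] = 1, x[21] = 0, x[22] = 5, x[23] = 9, x[24] = 6, x[25] = 11.
The sequence repeats with period 24.
The value 6 first appears (with n ≥ 2) at x[12].

12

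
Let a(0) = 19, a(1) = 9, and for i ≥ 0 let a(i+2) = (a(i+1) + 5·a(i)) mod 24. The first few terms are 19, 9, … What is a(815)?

22

We have a(0) = 19; a(1) = 9; a(2) = 8; a(3) = 5; a(4) = 21; a(5) = 22; a(6) = 7; a(7) = 21; a(8) = 8; a(9) = 17; a(10) = 9; a(11) = 22; a(12) = 19; a(13) = 9.
The sequence repeats with period 12.
So a(815) = a(0 + ((815-0) mod 12)) = a(11) = 22.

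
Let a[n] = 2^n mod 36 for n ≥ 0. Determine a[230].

Listing terms: a[0] = 1; a[1] = 2; a[2] = 4; a[3] = 8; a[4] = 16; a[5] = 32; a[6] = 28; a[7] = 20; a[8] = 4.
Since a[8] = a[2] = 4, the sequence is eventually periodic: after a pre-period of length 2 it cycles with period 6.
For n ≥ 2, a[n] depends only on (n - 2) mod 6. (230 - 2) mod 6 = 0, so a[230] = a[2] = 4.

4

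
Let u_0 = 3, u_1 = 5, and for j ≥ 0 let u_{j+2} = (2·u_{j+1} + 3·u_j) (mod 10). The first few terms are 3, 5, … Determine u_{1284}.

Computing terms: u_0 = 3; u_1 = 5; u_2 = 9; u_3 = 3; u_4 = 3; u_5 = 5.
Since (u_4, u_5) = (u_0, u_1) = (3, 5) (two consecutive terms determine the rest), the sequence is periodic with period 4.
So u_{1284} = u_{0 + ((1284-0) mod 4)} = u_0 = 3.

3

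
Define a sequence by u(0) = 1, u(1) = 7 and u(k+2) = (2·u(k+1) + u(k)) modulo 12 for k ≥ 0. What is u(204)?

Computing terms: u(0) = 1, u(1) = 7, u(2) = 3, u(3) = 1, u(4) = 5, u(5) = 11, u(6) = 3, u(7) = 5, u(8) = 1, u(9) = 7.
The sequence repeats with period 8.
So u(204) = u(0 + ((204-0) mod 8)) = u(4) = 5.

5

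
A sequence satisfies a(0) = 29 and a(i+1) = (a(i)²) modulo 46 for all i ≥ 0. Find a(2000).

29

a(0) = 29,  a(1) = 13,  a(2) = 31,  a(3) = 41,  a(4) = 25,  a(5) = 27,  a(6) = 39,  a(7) = 3,  a(8) = 9,  a(9) = 35,  a(10) = 29.
Since a(10) = a(0) = 29, the sequence is periodic with period 10.
So a(2000) = a(0 + ((2000-0) mod 10)) = a(0) = 29.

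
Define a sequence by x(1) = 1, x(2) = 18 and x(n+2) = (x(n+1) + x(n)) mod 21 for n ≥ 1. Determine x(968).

We have x(1) = 1; x(2) = 18; x(3) = 19; x(4) = 16; x(5) = 14; x(6) = 9; x(7) = 2; x(8) = 11; x(9) = 13; x(10) = 3; x(11) = 16; x(12) = 19; x(13) = 14; x(14) = 12; x(15) = 5; x(16) = 17; x(17) = 1; x(18) = 18.
Since (x(17), x(18)) = (x(1), x(2)) = (1, 18) (two consecutive terms determine the rest), the sequence is periodic with period 16.
(968 - 1) mod 16 = 7, so x(968) = x(8) = 11.

11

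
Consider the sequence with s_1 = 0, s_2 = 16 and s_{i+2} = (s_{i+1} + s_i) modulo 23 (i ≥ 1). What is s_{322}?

8

We have s_1 = 0; s_2 = 16; s_3 = 16; s_4 = 9; s_5 = 2; s_6 = 11; s_7 = 13; s_8 = 1; s_9 = 14; s_{10} = 15; s_{11} = 6; s_{12} = 21; s_{13} = 4; s_{14} = 2; s_{15} = 6; s_{16} = 8; s_{17} = 14; s_{18} = 22; s_{19} = 13; s_{20} = 12; s_{21} = 2; s_{22} = 14; s_{23} = 16; s_{24} = 7; s_{25} = 0; s_{26} = 7; s_{27} = 7; s_{28} = 14; s_{29} = 21; s_{30} = 12; s_{31} = 10; s_{32} = 22; s_{33} = 9; s_{34} = 8; s_{35} = 17; s_{36} = 2; s_{37} = 19; s_{38} = 21; s_{39} = 17; s_{40} = 15; s_{41} = 9; s_{42} = 1; s_{43} = 10; s_{44} = 11; s_{45} = 21; s_{46} = 9; s_{47} = 7; s_{48} = 16; s_{49} = 0; s_{50} = 16.
Since (s_{49}, s_{50}) = (s_1, s_2) = (0, 16) (two consecutive terms determine the rest), the sequence is periodic with period 48.
(322 - 1) mod 48 = 33, so s_{322} = s_{34} = 8.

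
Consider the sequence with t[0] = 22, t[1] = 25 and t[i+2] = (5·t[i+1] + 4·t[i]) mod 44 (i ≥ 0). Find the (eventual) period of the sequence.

We have t[0] = 22; t[1] = 25; t[2] = 37; t[3] = 21; t[4] = 33; t[5] = 29; t[6] = 13; t[7] = 5; t[8] = 33; t[9] = 9; t[10] = 1; t[11] = 41; t[12] = 33; t[13] = 21; t[14] = 17; t[15] = 37; t[16] = 33; t[17] = 5; t[18] = 25; t[19] = 13; t[20] = 33; t[21] = 41; t[22] = 29; t[23] = 1; t[24] = 33; t[25] = 37; t[26] = 9; t[27] = 17; t[28] = 33; t[29] = 13; t[30] = 21; t[31] = 25; t[32] = 33; t[33] = 1; t[34] = 5; t[35] = 29; t[36] = 33; t[37] = 17; t[38] = 41; t[39] = 9; t[40] = 33; t[41] = 25; t[42] = 37.
Since (t[41], t[42]) = (t[1], t[2]) = (25, 37) (two consecutive terms determine the rest), the sequence is eventually periodic: after a pre-period of length 1 it cycles with period 40.

40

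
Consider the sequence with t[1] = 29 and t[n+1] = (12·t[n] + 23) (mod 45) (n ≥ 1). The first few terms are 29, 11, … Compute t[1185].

Computing terms: t[1] = 29; t[2] = 11; t[3] = 20; t[4] = 38; t[5] = 29.
The sequence repeats with period 4.
(1185 - 1) mod 4 = 0, so t[1185] = t[1] = 29.

29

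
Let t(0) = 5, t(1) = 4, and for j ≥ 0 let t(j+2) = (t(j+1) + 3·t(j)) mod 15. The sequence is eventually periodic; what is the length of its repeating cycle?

24

Computing terms: t(0) = 5, t(1) = 4, t(2) = 4, t(3) = 1, t(4) = 13, t(5) = 1, t(6) = 10, t(7) = 13, t(8) = 13, t(9) = 7, t(10) = 1, t(11) = 7, t(12) = 10, t(13) = 1, t(14) = 1, t(15) = 4, t(16) = 7, t(17) = 4, t(18) = 10, t(19) = 7, t(20) = 7, t(21) = 13, t(22) = 4, t(23) = 13, t(24) = 10, t(25) = 4, t(26) = 4.
Since (t(25), t(26)) = (t(1), t(2)) = (4, 4) (two consecutive terms determine the rest), the sequence is eventually periodic: after a pre-period of length 1 it cycles with period 24.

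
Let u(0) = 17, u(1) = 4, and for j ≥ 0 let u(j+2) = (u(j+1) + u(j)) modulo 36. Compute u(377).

19

We have u(0) = 17,  u(1) = 4,  u(2) = 21,  u(3) = 25,  u(4) = 10,  u(5) = 35,  u(6) = 9,  u(7) = 8,  u(8) = 17,  u(9) = 25,  u(10) = 6,  u(11) = 31,  u(12) = 1,  u(13) = 32,  u(14) = 33,  u(15) = 29,  u(16) = 26,  u(17) = 19,  u(18) = 9,  u(19) = 28,  u(20) = 1,  u(21) = 29,  u(22) = 30,  u(23) = 23,  u(24) = 17,  u(25) = 4.
The sequence repeats with period 24.
(377 - 0) mod 24 = 17, so u(377) = u(17) = 19.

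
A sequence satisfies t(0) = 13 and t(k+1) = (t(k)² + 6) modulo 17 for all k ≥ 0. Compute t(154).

We have t(0) = 13,  t(1) = 5,  t(2) = 14,  t(3) = 15,  t(4) = 10,  t(5) = 4,  t(6) = 5.
Since t(6) = t(1) = 5, the sequence is eventually periodic: after a pre-period of length 1 it cycles with period 5.
For k ≥ 1, t(k) depends only on (k - 1) mod 5. (154 - 1) mod 5 = 3, so t(154) = t(4) = 10.

10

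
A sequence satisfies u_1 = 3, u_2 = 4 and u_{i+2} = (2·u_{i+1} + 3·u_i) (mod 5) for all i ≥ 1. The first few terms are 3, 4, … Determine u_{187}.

u_1 = 3,  u_2 = 4,  u_3 = 2,  u_4 = 1,  u_5 = 3,  u_6 = 4.
Since (u_5, u_6) = (u_1, u_2) = (3, 4) (two consecutive terms determine the rest), the sequence is periodic with period 4.
(187 - 1) mod 4 = 2, so u_{187} = u_3 = 2.

2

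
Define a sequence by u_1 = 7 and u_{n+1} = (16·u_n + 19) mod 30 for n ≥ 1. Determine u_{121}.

7

We have u_1 = 7, u_2 = 11, u_3 = 15, u_4 = 19, u_5 = 23, u_6 = 27, u_7 = 1, u_8 = 5, u_9 = 9, u_{10} = 13, u_{11} = 17, u_{12} = 21, u_{13} = 25, u_{14} = 29, u_{15} = 3, u_{16} = 7.
Since u_{16} = u_1 = 7, the sequence is periodic with period 15.
(121 - 1) mod 15 = 0, so u_{121} = u_1 = 7.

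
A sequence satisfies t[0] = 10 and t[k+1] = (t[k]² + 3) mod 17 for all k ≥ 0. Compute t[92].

We have t[0] = 10, t[1] = 1, t[2] = 4, t[3] = 2, t[4] = 7, t[5] = 1.
Since t[5] = t[1] = 1, the sequence is eventually periodic: after a pre-period of length 1 it cycles with period 4.
For k ≥ 1, t[k] depends only on (k - 1) mod 4. (92 - 1) mod 4 = 3, so t[92] = t[4] = 7.

7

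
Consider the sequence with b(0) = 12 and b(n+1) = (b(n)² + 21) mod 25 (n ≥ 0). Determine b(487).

15

Listing terms: b(0) = 12; b(1) = 15; b(2) = 21; b(3) = 12.
Since b(3) = b(0) = 12, the sequence is periodic with period 3.
So b(487) = b(0 + ((487-0) mod 3)) = b(1) = 15.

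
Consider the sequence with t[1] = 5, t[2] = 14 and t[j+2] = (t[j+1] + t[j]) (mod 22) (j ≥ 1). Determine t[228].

We have t[1] = 5,  t[2] = 14,  t[3] = 19,  t[4] = 11,  t[5] = 8,  t[6] = 19,  t[7] = 5,  t[8] = 2,  t[9] = 7,  t[10] = 9,  t[11] = 16,  t[12] = 3,  t[13] = 19,  t[14] = 0,  t[15] = 19,  t[16] = 19,  t[17] = 16,  t[18] = 13,  t[19] = 7,  t[20] = 20,  t[21] = 5,  t[22] = 3,  t[23] = 8,  t[24] = 11,  t[25] = 19,  t[26] = 8,  t[27] = 5,  t[28] = 13,  t[29] = 18,  t[30] = 9,  t[31] = 5,  t[32] = 14.
The sequence repeats with period 30.
(228 - 1) mod 30 = 17, so t[228] = t[18] = 13.

13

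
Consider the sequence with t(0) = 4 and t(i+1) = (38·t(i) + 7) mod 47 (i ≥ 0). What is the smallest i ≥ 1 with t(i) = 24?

36

Listing terms: t(0) = 4,  t(1) = 18,  t(2) = 33,  t(3) = 39,  t(4) = 32,  t(5) = 1,  t(6) = 45,  t(7) = 25,  t(8) = 17,  t(9) = 42,  t(10) = 5,  t(11) = 9,  t(12) = 20,  t(13) = 15,  t(14) = 13,  t(15) = 31,  t(16) = 10,  t(17) = 11,  t(18) = 2,  t(19) = 36,  t(20) = 12,  t(21) = 40,  t(22) = 23,  t(23) = 35,  t(24) = 21,  t(25) = 6,  t(26) = 0,  t(27) = 7,  t(28) = 38,  t(29) = 41,  t(30) = 14,  t(31) = 22,  t(32) = 44,  t(33) = 34,  t(34) = 30,  t(35) = 19,  t(36) = 24,  t(37) = 26,  t(38) = 8,  t(39) = 29,  t(40) = 28,  t(41) = 37,  t(42) = 3,  t(43) = 27,  t(44) = 46,  t(45) = 16,  t(46) = 4.
Since t(46) = t(0) = 4, the sequence is periodic with period 46.
The value 24 first appears (with i ≥ 1) at t(36).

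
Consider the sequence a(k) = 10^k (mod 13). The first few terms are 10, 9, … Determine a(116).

9

a(1) = 10, a(2) = 9, a(3) = 12, a(4) = 3, a(5) = 4, a(6) = 1, a(7) = 10.
Since a(7) = a(1) = 10, the sequence is periodic with period 6.
So a(116) = a(1 + ((116-1) mod 6)) = a(2) = 9.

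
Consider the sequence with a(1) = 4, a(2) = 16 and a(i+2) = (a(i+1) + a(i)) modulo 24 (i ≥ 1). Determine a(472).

Computing terms: a(1) = 4, a(2) = 16, a(3) = 20, a(4) = 12, a(5) = 8, a(6) = 20, a(7) = 4, a(8) = 0, a(9) = 4, a(10) = 4, a(11) = 8, a(12) = 12, a(13) = 20, a(14) = 8, a(15) = 4, a(16) = 12, a(17) = 16, a(18) = 4, a(19) = 20, a(20) = 0, a(21) = 20, a(22) = 20, a(23) = 16, a(24) = 12, a(25) = 4, a(26) = 16.
Since (a(25), a(26)) = (a(1), a(2)) = (4, 16) (two consecutive terms determine the rest), the sequence is periodic with period 24.
So a(472) = a(1 + ((472-1) mod 24)) = a(16) = 12.

12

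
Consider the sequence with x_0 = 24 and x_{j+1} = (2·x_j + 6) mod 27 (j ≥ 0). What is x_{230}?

6

Computing terms: x_0 = 24,  x_1 = 0,  x_2 = 6,  x_3 = 18,  x_4 = 15,  x_5 = 9,  x_6 = 24.
The sequence repeats with period 6.
(230 - 0) mod 6 = 2, so x_{230} = x_2 = 6.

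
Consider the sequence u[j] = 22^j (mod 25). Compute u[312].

16

u[1] = 22; u[2] = 9; u[3] = 23; u[4] = 6; u[5] = 7; u[6] = 4; u[7] = 13; u[8] = 11; u[9] = 17; u[10] = 24; u[11] = 3; u[12] = 16; u[13] = 2; u[14] = 19; u[15] = 18; u[16] = 21; u[17] = 12; u[18] = 14; u[19] = 8; u[20] = 1; u[21] = 22.
The sequence repeats with period 20.
So u[312] = u[1 + ((312-1) mod 20)] = u[12] = 16.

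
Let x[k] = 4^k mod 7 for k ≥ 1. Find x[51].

1

Listing terms: x[1] = 4,  x[2] = 2,  x[3] = 1,  x[4] = 4.
Since x[4] = x[1] = 4, the sequence is periodic with period 3.
(51 - 1) mod 3 = 2, so x[51] = x[3] = 1.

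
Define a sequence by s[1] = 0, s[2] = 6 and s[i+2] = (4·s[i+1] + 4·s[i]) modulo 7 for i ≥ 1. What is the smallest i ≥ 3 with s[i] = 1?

4

s[1] = 0, s[2] = 6, s[3] = 3, s[4] = 1, s[5] = 2, s[6] = 5, s[7] = 0, s[8] = 6.
The sequence repeats with period 6.
The value 1 first appears (with i ≥ 3) at s[4].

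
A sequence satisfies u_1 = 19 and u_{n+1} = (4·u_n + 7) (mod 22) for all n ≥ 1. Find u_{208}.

u_1 = 19, u_2 = 17, u_3 = 9, u_4 = 21, u_5 = 3, u_6 = 19.
The sequence repeats with period 5.
(208 - 1) mod 5 = 2, so u_{208} = u_3 = 9.

9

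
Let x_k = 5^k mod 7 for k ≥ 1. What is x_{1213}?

Computing terms: x_1 = 5,  x_2 = 4,  x_3 = 6,  x_4 = 2,  x_5 = 3,  x_6 = 1,  x_7 = 5.
The sequence repeats with period 6.
So x_{1213} = x_{1 + ((1213-1) mod 6)} = x_1 = 5.

5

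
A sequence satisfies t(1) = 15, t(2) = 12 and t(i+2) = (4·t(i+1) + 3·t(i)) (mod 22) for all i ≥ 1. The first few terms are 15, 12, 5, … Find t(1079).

19

t(1) = 15, t(2) = 12, t(3) = 5, t(4) = 12, t(5) = 19, t(6) = 2, t(7) = 21, t(8) = 2, t(9) = 5, t(10) = 4, t(11) = 9, t(12) = 4, t(13) = 21, t(14) = 8, t(15) = 7, t(16) = 8, t(17) = 9, t(18) = 16, t(19) = 3, t(20) = 16, t(21) = 7, t(22) = 10, t(23) = 17, t(24) = 10, t(25) = 3, t(26) = 20, t(27) = 1, t(28) = 20, t(29) = 17, t(30) = 18, t(31) = 13, t(32) = 18, t(33) = 1, t(34) = 14, t(35) = 15, t(36) = 14, t(37) = 13, t(38) = 6, t(39) = 19, t(40) = 6, t(41) = 15, t(42) = 12.
Since (t(41), t(42)) = (t(1), t(2)) = (15, 12) (two consecutive terms determine the rest), the sequence is periodic with period 40.
(1079 - 1) mod 40 = 38, so t(1079) = t(39) = 19.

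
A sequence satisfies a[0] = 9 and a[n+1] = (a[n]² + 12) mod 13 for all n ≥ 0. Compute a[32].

3

Computing terms: a[0] = 9,  a[1] = 2,  a[2] = 3,  a[3] = 8,  a[4] = 11,  a[5] = 3.
Since a[5] = a[2] = 3, the sequence is eventually periodic: after a pre-period of length 2 it cycles with period 3.
For n ≥ 2, a[n] depends only on (n - 2) mod 3. (32 - 2) mod 3 = 0, so a[32] = a[2] = 3.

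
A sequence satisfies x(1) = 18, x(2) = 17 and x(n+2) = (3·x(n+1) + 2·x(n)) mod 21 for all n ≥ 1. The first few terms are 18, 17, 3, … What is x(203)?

15

Listing terms: x(1) = 18, x(2) = 17, x(3) = 3, x(4) = 1, x(5) = 9, x(6) = 8, x(7) = 0, x(8) = 16, x(9) = 6, x(10) = 8, x(11) = 15, x(12) = 19, x(13) = 3, x(14) = 5, x(15) = 0, x(16) = 10, x(17) = 9, x(18) = 5, x(19) = 12, x(20) = 4, x(21) = 15, x(22) = 11, x(23) = 0, x(24) = 1, x(25) = 3, x(26) = 11, x(27) = 18, x(28) = 13, x(29) = 12, x(30) = 20, x(31) = 0, x(32) = 19, x(33) = 15, x(34) = 20, x(35) = 6, x(36) = 16, x(37) = 18, x(38) = 2, x(39) = 0, x(40) = 4, x(41) = 12, x(42) = 2, x(43) = 9, x(44) = 10, x(45) = 6, x(46) = 17, x(47) = 0, x(48) = 13, x(49) = 18, x(50) = 17.
Since (x(49), x(50)) = (x(1), x(2)) = (18, 17) (two consecutive terms determine the rest), the sequence is periodic with period 48.
So x(203) = x(1 + ((203-1) mod 48)) = x(11) = 15.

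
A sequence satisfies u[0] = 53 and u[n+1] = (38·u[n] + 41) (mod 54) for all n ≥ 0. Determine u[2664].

We have u[0] = 53,  u[1] = 3,  u[2] = 47,  u[3] = 45,  u[4] = 23,  u[5] = 51,  u[6] = 35,  u[7] = 21,  u[8] = 29,  u[9] = 9,  u[10] = 5,  u[11] = 15,  u[12] = 17,  u[13] = 39,  u[14] = 11,  u[15] = 27,  u[16] = 41,  u[17] = 33,  u[18] = 53.
Since u[18] = u[0] = 53, the sequence is periodic with period 18.
So u[2664] = u[0 + ((2664-0) mod 18)] = u[0] = 53.

53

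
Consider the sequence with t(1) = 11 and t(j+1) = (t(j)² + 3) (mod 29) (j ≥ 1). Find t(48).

23

We have t(1) = 11; t(2) = 8; t(3) = 9; t(4) = 26; t(5) = 12; t(6) = 2; t(7) = 7; t(8) = 23; t(9) = 10; t(10) = 16; t(11) = 27; t(12) = 7.
Since t(12) = t(7) = 7, the sequence is eventually periodic: after a pre-period of length 6 it cycles with period 5.
For j ≥ 7, t(j) depends only on (j - 7) mod 5. (48 - 7) mod 5 = 1, so t(48) = t(8) = 23.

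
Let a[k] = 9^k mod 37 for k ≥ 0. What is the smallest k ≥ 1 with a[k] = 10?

6

Computing terms: a[0] = 1; a[1] = 9; a[2] = 7; a[3] = 26; a[4] = 12; a[5] = 34; a[6] = 10; a[7] = 16; a[8] = 33; a[9] = 1.
The sequence repeats with period 9.
The value 10 first appears (with k ≥ 1) at a[6].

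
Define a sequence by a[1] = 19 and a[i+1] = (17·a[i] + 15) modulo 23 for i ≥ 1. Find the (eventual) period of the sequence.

We have a[1] = 19, a[2] = 16, a[3] = 11, a[4] = 18, a[5] = 22, a[6] = 21, a[7] = 4, a[8] = 14, a[9] = 0, a[10] = 15, a[11] = 17, a[12] = 5, a[13] = 8, a[14] = 13, a[15] = 6, a[16] = 2, a[17] = 3, a[18] = 20, a[19] = 10, a[20] = 1, a[21] = 9, a[22] = 7, a[23] = 19.
The sequence repeats with period 22.

22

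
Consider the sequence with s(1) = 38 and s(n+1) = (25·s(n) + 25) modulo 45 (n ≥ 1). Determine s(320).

15

Listing terms: s(1) = 38; s(2) = 30; s(3) = 10; s(4) = 5; s(5) = 15; s(6) = 40; s(7) = 35; s(8) = 0; s(9) = 25; s(10) = 20; s(11) = 30.
Since s(11) = s(2) = 30, the sequence is eventually periodic: after a pre-period of length 1 it cycles with period 9.
For n ≥ 2, s(n) depends only on (n - 2) mod 9. (320 - 2) mod 9 = 3, so s(320) = s(5) = 15.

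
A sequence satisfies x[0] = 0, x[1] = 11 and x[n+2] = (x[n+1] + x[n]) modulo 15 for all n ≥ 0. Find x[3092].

We have x[0] = 0, x[1] = 11, x[2] = 11, x[3] = 7, x[4] = 3, x[5] = 10, x[6] = 13, x[7] = 8, x[8] = 6, x[9] = 14, x[10] = 5, x[11] = 4, x[12] = 9, x[13] = 13, x[14] = 7, x[15] = 5, x[16] = 12, x[17] = 2, x[18] = 14, x[19] = 1, x[20] = 0, x[21] = 1, x[22] = 1, x[23] = 2, x[24] = 3, x[25] = 5, x[26] = 8, x[27] = 13, x[28] = 6, x[29] = 4, x[30] = 10, x[31] = 14, x[32] = 9, x[33] = 8, x[34] = 2, x[35] = 10, x[36] = 12, x[37] = 7, x[38] = 4, x[39] = 11, x[40] = 0, x[41] = 11.
The sequence repeats with period 40.
So x[3092] = x[0 + ((3092-0) mod 40)] = x[12] = 9.

9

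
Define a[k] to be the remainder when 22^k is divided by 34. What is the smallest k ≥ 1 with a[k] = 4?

a[0] = 1,  a[1] = 22,  a[2] = 8,  a[3] = 6,  a[4] = 30,  a[5] = 14,  a[6] = 2,  a[7] = 10,  a[8] = 16,  a[9] = 12,  a[10] = 26,  a[11] = 28,  a[12] = 4,  a[13] = 20,  a[14] = 32,  a[15] = 24,  a[16] = 18,  a[17] = 22.
Since a[17] = a[1] = 22, the sequence is eventually periodic: after a pre-period of length 1 it cycles with period 16.
The value 4 first appears (with k ≥ 1) at a[12].

12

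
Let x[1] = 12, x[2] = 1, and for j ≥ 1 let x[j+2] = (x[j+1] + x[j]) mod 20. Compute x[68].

9

We have x[1] = 12; x[2] = 1; x[3] = 13; x[4] = 14; x[5] = 7; x[6] = 1; x[7] = 8; x[8] = 9; x[9] = 17; x[10] = 6; x[11] = 3; x[12] = 9; x[13] = 12; x[14] = 1.
Since (x[13], x[14]) = (x[1], x[2]) = (12, 1) (two consecutive terms determine the rest), the sequence is periodic with period 12.
(68 - 1) mod 12 = 7, so x[68] = x[8] = 9.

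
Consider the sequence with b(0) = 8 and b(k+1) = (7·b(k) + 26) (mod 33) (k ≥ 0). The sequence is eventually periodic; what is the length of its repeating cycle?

We have b(0) = 8,  b(1) = 16,  b(2) = 6,  b(3) = 2,  b(4) = 7,  b(5) = 9,  b(6) = 23,  b(7) = 22,  b(8) = 15,  b(9) = 32,  b(10) = 19,  b(11) = 27,  b(12) = 17,  b(13) = 13,  b(14) = 18,  b(15) = 20,  b(16) = 1,  b(17) = 0,  b(18) = 26,  b(19) = 10,  b(20) = 30,  b(21) = 5,  b(22) = 28,  b(23) = 24,  b(24) = 29,  b(25) = 31,  b(26) = 12,  b(27) = 11,  b(28) = 4,  b(29) = 21,  b(30) = 8.
Since b(30) = b(0) = 8, the sequence is periodic with period 30.

30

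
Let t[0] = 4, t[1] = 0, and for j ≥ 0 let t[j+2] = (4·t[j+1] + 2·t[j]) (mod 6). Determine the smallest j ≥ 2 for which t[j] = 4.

5

t[0] = 4,  t[1] = 0,  t[2] = 2,  t[3] = 2,  t[4] = 0,  t[5] = 4,  t[6] = 4,  t[7] = 0.
The sequence repeats with period 6.
The value 4 first appears (with j ≥ 2) at t[5].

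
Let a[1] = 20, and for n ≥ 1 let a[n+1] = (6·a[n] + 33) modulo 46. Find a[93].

Computing terms: a[1] = 20,  a[2] = 15,  a[3] = 31,  a[4] = 35,  a[5] = 13,  a[6] = 19,  a[7] = 9,  a[8] = 41,  a[9] = 3,  a[10] = 5,  a[11] = 17,  a[12] = 43,  a[13] = 15.
Since a[13] = a[2] = 15, the sequence is eventually periodic: after a pre-period of length 1 it cycles with period 11.
For n ≥ 2, a[n] depends only on (n - 2) mod 11. (93 - 2) mod 11 = 3, so a[93] = a[5] = 13.

13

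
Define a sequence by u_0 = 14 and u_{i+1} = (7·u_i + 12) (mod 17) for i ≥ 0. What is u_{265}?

5

u_0 = 14, u_1 = 8, u_2 = 0, u_3 = 12, u_4 = 11, u_5 = 4, u_6 = 6, u_7 = 3, u_8 = 16, u_9 = 5, u_{10} = 13, u_{11} = 1, u_{12} = 2, u_{13} = 9, u_{14} = 7, u_{15} = 10, u_{16} = 14.
The sequence repeats with period 16.
(265 - 0) mod 16 = 9, so u_{265} = u_9 = 5.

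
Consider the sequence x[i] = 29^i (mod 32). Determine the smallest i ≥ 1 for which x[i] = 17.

4

Computing terms: x[0] = 1, x[1] = 29, x[2] = 9, x[3] = 5, x[4] = 17, x[5] = 13, x[6] = 25, x[7] = 21, x[8] = 1.
The sequence repeats with period 8.
The value 17 first appears (with i ≥ 1) at x[4].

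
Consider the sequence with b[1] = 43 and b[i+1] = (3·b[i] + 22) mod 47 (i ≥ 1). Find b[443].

45

Computing terms: b[1] = 43, b[2] = 10, b[3] = 5, b[4] = 37, b[5] = 39, b[6] = 45, b[7] = 16, b[8] = 23, b[9] = 44, b[10] = 13, b[11] = 14, b[12] = 17, b[13] = 26, b[14] = 6, b[15] = 40, b[16] = 1, b[17] = 25, b[18] = 3, b[19] = 31, b[20] = 21, b[21] = 38, b[22] = 42, b[23] = 7, b[24] = 43.
The sequence repeats with period 23.
(443 - 1) mod 23 = 5, so b[443] = b[6] = 45.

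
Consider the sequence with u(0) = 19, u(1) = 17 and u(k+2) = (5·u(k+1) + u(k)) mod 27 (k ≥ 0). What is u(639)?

Computing terms: u(0) = 19; u(1) = 17; u(2) = 23; u(3) = 24; u(4) = 8; u(5) = 10; u(6) = 4; u(7) = 3; u(8) = 19; u(9) = 17.
Since (u(8), u(9)) = (u(0), u(1)) = (19, 17) (two consecutive terms determine the rest), the sequence is periodic with period 8.
So u(639) = u(0 + ((639-0) mod 8)) = u(7) = 3.

3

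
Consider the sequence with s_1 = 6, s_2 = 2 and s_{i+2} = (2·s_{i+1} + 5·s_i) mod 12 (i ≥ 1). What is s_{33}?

10

Listing terms: s_1 = 6,  s_2 = 2,  s_3 = 10,  s_4 = 6,  s_5 = 2.
Since (s_4, s_5) = (s_1, s_2) = (6, 2) (two consecutive terms determine the rest), the sequence is periodic with period 3.
So s_{33} = s_{1 + ((33-1) mod 3)} = s_3 = 10.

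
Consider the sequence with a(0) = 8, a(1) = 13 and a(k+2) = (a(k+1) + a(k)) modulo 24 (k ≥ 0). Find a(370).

3

Computing terms: a(0) = 8,  a(1) = 13,  a(2) = 21,  a(3) = 10,  a(4) = 7,  a(5) = 17,  a(6) = 0,  a(7) = 17,  a(8) = 17,  a(9) = 10,  a(10) = 3,  a(11) = 13,  a(12) = 16,  a(13) = 5,  a(14) = 21,  a(15) = 2,  a(16) = 23,  a(17) = 1,  a(18) = 0,  a(19) = 1,  a(20) = 1,  a(21) = 2,  a(22) = 3,  a(23) = 5,  a(24) = 8,  a(25) = 13.
Since (a(24), a(25)) = (a(0), a(1)) = (8, 13) (two consecutive terms determine the rest), the sequence is periodic with period 24.
So a(370) = a(0 + ((370-0) mod 24)) = a(10) = 3.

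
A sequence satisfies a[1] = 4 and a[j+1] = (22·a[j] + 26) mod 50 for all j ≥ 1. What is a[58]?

14

Listing terms: a[1] = 4; a[2] = 14; a[3] = 34; a[4] = 24; a[5] = 4.
Since a[5] = a[1] = 4, the sequence is periodic with period 4.
So a[58] = a[1 + ((58-1) mod 4)] = a[2] = 14.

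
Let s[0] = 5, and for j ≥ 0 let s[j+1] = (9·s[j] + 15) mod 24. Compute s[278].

We have s[0] = 5,  s[1] = 12,  s[2] = 3,  s[3] = 18,  s[4] = 9,  s[5] = 0,  s[6] = 15,  s[7] = 6,  s[8] = 21,  s[9] = 12.
Since s[9] = s[1] = 12, the sequence is eventually periodic: after a pre-period of length 1 it cycles with period 8.
For j ≥ 1, s[j] depends only on (j - 1) mod 8. (278 - 1) mod 8 = 5, so s[278] = s[6] = 15.

15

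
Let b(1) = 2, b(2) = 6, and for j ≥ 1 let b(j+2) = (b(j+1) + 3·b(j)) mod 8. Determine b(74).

6

We have b(1) = 2,  b(2) = 6,  b(3) = 4,  b(4) = 6,  b(5) = 2,  b(6) = 4,  b(7) = 2,  b(8) = 6.
The sequence repeats with period 6.
(74 - 1) mod 6 = 1, so b(74) = b(2) = 6.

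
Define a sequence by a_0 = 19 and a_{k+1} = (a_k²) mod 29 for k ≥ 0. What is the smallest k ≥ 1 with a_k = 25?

3

a_0 = 19,  a_1 = 13,  a_2 = 24,  a_3 = 25,  a_4 = 16,  a_5 = 24.
Since a_5 = a_2 = 24, the sequence is eventually periodic: after a pre-period of length 2 it cycles with period 3.
The value 25 first appears (with k ≥ 1) at a_3.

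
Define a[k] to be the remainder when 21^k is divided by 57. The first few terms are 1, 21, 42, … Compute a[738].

Computing terms: a[0] = 1,  a[1] = 21,  a[2] = 42,  a[3] = 27,  a[4] = 54,  a[5] = 51,  a[6] = 45,  a[7] = 33,  a[8] = 9,  a[9] = 18,  a[10] = 36,  a[11] = 15,  a[12] = 30,  a[13] = 3,  a[14] = 6,  a[15] = 12,  a[16] = 24,  a[17] = 48,  a[18] = 39,  a[19] = 21.
Since a[19] = a[1] = 21, the sequence is eventually periodic: after a pre-period of length 1 it cycles with period 18.
For k ≥ 1, a[k] depends only on (k - 1) mod 18. (738 - 1) mod 18 = 17, so a[738] = a[18] = 39.

39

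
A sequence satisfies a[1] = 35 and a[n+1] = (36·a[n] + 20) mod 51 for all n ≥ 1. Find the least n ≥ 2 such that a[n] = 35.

Listing terms: a[1] = 35; a[2] = 5; a[3] = 47; a[4] = 29; a[5] = 44; a[6] = 23; a[7] = 32; a[8] = 50; a[9] = 35.
Since a[9] = a[1] = 35, the sequence is periodic with period 8.
The value 35 next appears (with n ≥ 2) at a[9].

9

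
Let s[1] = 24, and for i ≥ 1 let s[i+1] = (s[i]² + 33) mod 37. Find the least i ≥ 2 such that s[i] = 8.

8

We have s[1] = 24; s[2] = 17; s[3] = 26; s[4] = 6; s[5] = 32; s[6] = 21; s[7] = 30; s[8] = 8; s[9] = 23; s[10] = 7; s[11] = 8.
Since s[11] = s[8] = 8, the sequence is eventually periodic: after a pre-period of length 7 it cycles with period 3.
The value 8 first appears (with i ≥ 2) at s[8].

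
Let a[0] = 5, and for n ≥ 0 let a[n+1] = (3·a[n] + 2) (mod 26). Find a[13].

Computing terms: a[0] = 5, a[1] = 17, a[2] = 1, a[3] = 5.
Since a[3] = a[0] = 5, the sequence is periodic with period 3.
So a[13] = a[0 + ((13-0) mod 3)] = a[1] = 17.

17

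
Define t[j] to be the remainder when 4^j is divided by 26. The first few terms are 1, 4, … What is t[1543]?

4

Computing terms: t[0] = 1, t[1] = 4, t[2] = 16, t[3] = 12, t[4] = 22, t[5] = 10, t[6] = 14, t[7] = 4.
Since t[7] = t[1] = 4, the sequence is eventually periodic: after a pre-period of length 1 it cycles with period 6.
For j ≥ 1, t[j] depends only on (j - 1) mod 6. (1543 - 1) mod 6 = 0, so t[1543] = t[1] = 4.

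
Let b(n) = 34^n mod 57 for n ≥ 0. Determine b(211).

Listing terms: b(0) = 1; b(1) = 34; b(2) = 16; b(3) = 31; b(4) = 28; b(5) = 40; b(6) = 49; b(7) = 13; b(8) = 43; b(9) = 37; b(10) = 4; b(11) = 22; b(12) = 7; b(13) = 10; b(14) = 55; b(15) = 46; b(16) = 25; b(17) = 52; b(18) = 1.
Since b(18) = b(0) = 1, the sequence is periodic with period 18.
So b(211) = b(0 + ((211-0) mod 18)) = b(13) = 10.

10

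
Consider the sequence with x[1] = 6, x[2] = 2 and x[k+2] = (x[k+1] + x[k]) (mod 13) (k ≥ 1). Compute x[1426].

12

x[1] = 6; x[2] = 2; x[3] = 8; x[4] = 10; x[5] = 5; x[6] = 2; x[7] = 7; x[8] = 9; x[9] = 3; x[10] = 12; x[11] = 2; x[12] = 1; x[13] = 3; x[14] = 4; x[15] = 7; x[16] = 11; x[17] = 5; x[18] = 3; x[19] = 8; x[20] = 11; x[21] = 6; x[22] = 4; x[23] = 10; x[24] = 1; x[25] = 11; x[26] = 12; x[27] = 10; x[28] = 9; x[29] = 6; x[30] = 2.
The sequence repeats with period 28.
So x[1426] = x[1 + ((1426-1) mod 28)] = x[26] = 12.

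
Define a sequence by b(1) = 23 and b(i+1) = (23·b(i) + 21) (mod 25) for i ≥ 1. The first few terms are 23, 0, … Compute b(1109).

b(1) = 23,  b(2) = 0,  b(3) = 21,  b(4) = 4,  b(5) = 13,  b(6) = 20,  b(7) = 6,  b(8) = 9,  b(9) = 3,  b(10) = 15,  b(11) = 16,  b(12) = 14,  b(13) = 18,  b(14) = 10,  b(15) = 1,  b(16) = 19,  b(17) = 8,  b(18) = 5,  b(19) = 11,  b(20) = 24,  b(21) = 23.
The sequence repeats with period 20.
(1109 - 1) mod 20 = 8, so b(1109) = b(9) = 3.

3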